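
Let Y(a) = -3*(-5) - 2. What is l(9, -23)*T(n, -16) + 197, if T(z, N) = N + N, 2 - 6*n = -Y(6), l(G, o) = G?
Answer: -91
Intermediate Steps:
Y(a) = 13 (Y(a) = 15 - 2 = 13)
n = 5/2 (n = ⅓ - (-1)*13/6 = ⅓ - ⅙*(-13) = ⅓ + 13/6 = 5/2 ≈ 2.5000)
T(z, N) = 2*N
l(9, -23)*T(n, -16) + 197 = 9*(2*(-16)) + 197 = 9*(-32) + 197 = -288 + 197 = -91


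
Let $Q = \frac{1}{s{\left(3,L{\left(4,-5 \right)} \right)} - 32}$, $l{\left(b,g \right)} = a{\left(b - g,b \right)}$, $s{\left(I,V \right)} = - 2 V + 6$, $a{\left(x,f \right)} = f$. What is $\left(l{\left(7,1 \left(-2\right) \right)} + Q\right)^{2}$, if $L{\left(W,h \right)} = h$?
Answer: $\frac{12321}{256} \approx 48.129$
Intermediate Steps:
$s{\left(I,V \right)} = 6 - 2 V$
$l{\left(b,g \right)} = b$
$Q = - \frac{1}{16}$ ($Q = \frac{1}{\left(6 - -10\right) - 32} = \frac{1}{\left(6 + 10\right) - 32} = \frac{1}{16 - 32} = \frac{1}{-16} = - \frac{1}{16} \approx -0.0625$)
$\left(l{\left(7,1 \left(-2\right) \right)} + Q\right)^{2} = \left(7 - \frac{1}{16}\right)^{2} = \left(\frac{111}{16}\right)^{2} = \frac{12321}{256}$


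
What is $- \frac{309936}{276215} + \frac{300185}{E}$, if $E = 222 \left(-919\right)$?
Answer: $- \frac{146148122623}{56352831870} \approx -2.5934$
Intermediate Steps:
$E = -204018$
$- \frac{309936}{276215} + \frac{300185}{E} = - \frac{309936}{276215} + \frac{300185}{-204018} = \left(-309936\right) \frac{1}{276215} + 300185 \left(- \frac{1}{204018}\right) = - \frac{309936}{276215} - \frac{300185}{204018} = - \frac{146148122623}{56352831870}$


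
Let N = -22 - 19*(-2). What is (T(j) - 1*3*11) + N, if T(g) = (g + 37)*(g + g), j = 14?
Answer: 1411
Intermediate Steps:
T(g) = 2*g*(37 + g) (T(g) = (37 + g)*(2*g) = 2*g*(37 + g))
N = 16 (N = -22 + 38 = 16)
(T(j) - 1*3*11) + N = (2*14*(37 + 14) - 1*3*11) + 16 = (2*14*51 - 3*11) + 16 = (1428 - 33) + 16 = 1395 + 16 = 1411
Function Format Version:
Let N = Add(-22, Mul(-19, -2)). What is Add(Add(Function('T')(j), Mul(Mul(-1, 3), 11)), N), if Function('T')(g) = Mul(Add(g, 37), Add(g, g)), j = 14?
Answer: 1411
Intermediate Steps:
Function('T')(g) = Mul(2, g, Add(37, g)) (Function('T')(g) = Mul(Add(37, g), Mul(2, g)) = Mul(2, g, Add(37, g)))
N = 16 (N = Add(-22, 38) = 16)
Add(Add(Function('T')(j), Mul(Mul(-1, 3), 11)), N) = Add(Add(Mul(2, 14, Add(37, 14)), Mul(Mul(-1, 3), 11)), 16) = Add(Add(Mul(2, 14, 51), Mul(-3, 11)), 16) = Add(Add(1428, -33), 16) = Add(1395, 16) = 1411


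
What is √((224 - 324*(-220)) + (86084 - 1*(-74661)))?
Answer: √232249 ≈ 481.92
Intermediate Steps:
√((224 - 324*(-220)) + (86084 - 1*(-74661))) = √((224 + 71280) + (86084 + 74661)) = √(71504 + 160745) = √232249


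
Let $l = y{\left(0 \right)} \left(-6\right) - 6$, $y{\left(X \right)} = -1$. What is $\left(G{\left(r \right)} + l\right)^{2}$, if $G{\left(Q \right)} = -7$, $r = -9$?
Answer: $49$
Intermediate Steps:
$l = 0$ ($l = \left(-1\right) \left(-6\right) - 6 = 6 - 6 = 0$)
$\left(G{\left(r \right)} + l\right)^{2} = \left(-7 + 0\right)^{2} = \left(-7\right)^{2} = 49$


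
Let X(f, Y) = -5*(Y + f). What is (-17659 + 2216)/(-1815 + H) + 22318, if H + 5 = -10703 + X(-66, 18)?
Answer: 274147437/12283 ≈ 22319.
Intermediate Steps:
X(f, Y) = -5*Y - 5*f
H = -10468 (H = -5 + (-10703 + (-5*18 - 5*(-66))) = -5 + (-10703 + (-90 + 330)) = -5 + (-10703 + 240) = -5 - 10463 = -10468)
(-17659 + 2216)/(-1815 + H) + 22318 = (-17659 + 2216)/(-1815 - 10468) + 22318 = -15443/(-12283) + 22318 = -15443*(-1/12283) + 22318 = 15443/12283 + 22318 = 274147437/12283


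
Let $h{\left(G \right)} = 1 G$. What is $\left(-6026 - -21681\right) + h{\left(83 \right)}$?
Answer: $15738$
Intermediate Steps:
$h{\left(G \right)} = G$
$\left(-6026 - -21681\right) + h{\left(83 \right)} = \left(-6026 - -21681\right) + 83 = \left(-6026 + 21681\right) + 83 = 15655 + 83 = 15738$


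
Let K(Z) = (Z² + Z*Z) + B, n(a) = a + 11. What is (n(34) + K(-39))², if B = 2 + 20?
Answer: 9665881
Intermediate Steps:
B = 22
n(a) = 11 + a
K(Z) = 22 + 2*Z² (K(Z) = (Z² + Z*Z) + 22 = (Z² + Z²) + 22 = 2*Z² + 22 = 22 + 2*Z²)
(n(34) + K(-39))² = ((11 + 34) + (22 + 2*(-39)²))² = (45 + (22 + 2*1521))² = (45 + (22 + 3042))² = (45 + 3064)² = 3109² = 9665881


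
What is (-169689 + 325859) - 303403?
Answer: -147233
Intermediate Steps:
(-169689 + 325859) - 303403 = 156170 - 303403 = -147233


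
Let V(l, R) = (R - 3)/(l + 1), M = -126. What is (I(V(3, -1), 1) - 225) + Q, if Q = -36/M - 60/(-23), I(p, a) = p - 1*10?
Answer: -37530/161 ≈ -233.11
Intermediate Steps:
V(l, R) = (-3 + R)/(1 + l)
I(p, a) = -10 + p (I(p, a) = p - 10 = -10 + p)
Q = 466/161 (Q = -36/(-126) - 60/(-23) = -36*(-1/126) - 60*(-1/23) = 2/7 + 60/23 = 466/161 ≈ 2.8944)
(I(V(3, -1), 1) - 225) + Q = ((-10 + (-3 - 1)/(1 + 3)) - 225) + 466/161 = ((-10 - 4/4) - 225) + 466/161 = ((-10 + (¼)*(-4)) - 225) + 466/161 = ((-10 - 1) - 225) + 466/161 = (-11 - 225) + 466/161 = -236 + 466/161 = -37530/161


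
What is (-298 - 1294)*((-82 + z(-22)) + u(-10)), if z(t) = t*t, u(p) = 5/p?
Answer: -639188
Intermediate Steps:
z(t) = t**2
(-298 - 1294)*((-82 + z(-22)) + u(-10)) = (-298 - 1294)*((-82 + (-22)**2) + 5/(-10)) = -1592*((-82 + 484) + 5*(-1/10)) = -1592*(402 - 1/2) = -1592*803/2 = -639188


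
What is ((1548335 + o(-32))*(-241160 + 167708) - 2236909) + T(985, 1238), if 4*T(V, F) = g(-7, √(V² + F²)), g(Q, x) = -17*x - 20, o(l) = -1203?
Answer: -113642176578 - 17*√2502869/4 ≈ -1.1364e+11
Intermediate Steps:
g(Q, x) = -20 - 17*x
T(V, F) = -5 - 17*√(F² + V²)/4 (T(V, F) = (-20 - 17*√(V² + F²))/4 = (-20 - 17*√(F² + V²))/4 = -5 - 17*√(F² + V²)/4)
((1548335 + o(-32))*(-241160 + 167708) - 2236909) + T(985, 1238) = ((1548335 - 1203)*(-241160 + 167708) - 2236909) + (-5 - 17*√(1238² + 985²)/4) = (1547132*(-73452) - 2236909) + (-5 - 17*√(1532644 + 970225)/4) = (-113639939664 - 2236909) + (-5 - 17*√2502869/4) = -113642176573 + (-5 - 17*√2502869/4) = -113642176578 - 17*√2502869/4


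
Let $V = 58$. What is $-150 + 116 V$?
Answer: $6578$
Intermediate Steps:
$-150 + 116 V = -150 + 116 \cdot 58 = -150 + 6728 = 6578$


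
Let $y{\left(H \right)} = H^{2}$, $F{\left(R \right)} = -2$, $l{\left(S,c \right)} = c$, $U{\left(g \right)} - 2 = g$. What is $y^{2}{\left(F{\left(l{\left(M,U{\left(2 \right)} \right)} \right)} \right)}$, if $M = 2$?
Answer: $16$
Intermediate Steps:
$U{\left(g \right)} = 2 + g$
$y^{2}{\left(F{\left(l{\left(M,U{\left(2 \right)} \right)} \right)} \right)} = \left(\left(-2\right)^{2}\right)^{2} = 4^{2} = 16$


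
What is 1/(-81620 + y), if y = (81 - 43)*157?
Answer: -1/75654 ≈ -1.3218e-5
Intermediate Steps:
y = 5966 (y = 38*157 = 5966)
1/(-81620 + y) = 1/(-81620 + 5966) = 1/(-75654) = -1/75654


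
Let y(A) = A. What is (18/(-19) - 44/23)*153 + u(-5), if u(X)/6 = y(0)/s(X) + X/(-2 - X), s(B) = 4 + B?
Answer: -195620/437 ≈ -447.64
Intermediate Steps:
u(X) = 6*X/(-2 - X) (u(X) = 6*(0/(4 + X) + X/(-2 - X)) = 6*(0 + X/(-2 - X)) = 6*(X/(-2 - X)) = 6*X/(-2 - X))
(18/(-19) - 44/23)*153 + u(-5) = (18/(-19) - 44/23)*153 - 6*(-5)/(2 - 5) = (18*(-1/19) - 44*1/23)*153 - 6*(-5)/(-3) = (-18/19 - 44/23)*153 - 6*(-5)*(-⅓) = -1250/437*153 - 10 = -191250/437 - 10 = -195620/437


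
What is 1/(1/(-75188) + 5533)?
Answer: 75188/416015203 ≈ 0.00018073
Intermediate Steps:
1/(1/(-75188) + 5533) = 1/(-1/75188 + 5533) = 1/(416015203/75188) = 75188/416015203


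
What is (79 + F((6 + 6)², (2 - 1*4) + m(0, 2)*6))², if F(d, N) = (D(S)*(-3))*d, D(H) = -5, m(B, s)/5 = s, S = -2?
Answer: 5013121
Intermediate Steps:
m(B, s) = 5*s
F(d, N) = 15*d (F(d, N) = (-5*(-3))*d = 15*d)
(79 + F((6 + 6)², (2 - 1*4) + m(0, 2)*6))² = (79 + 15*(6 + 6)²)² = (79 + 15*12²)² = (79 + 15*144)² = (79 + 2160)² = 2239² = 5013121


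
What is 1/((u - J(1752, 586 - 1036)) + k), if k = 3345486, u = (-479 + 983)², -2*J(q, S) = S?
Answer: 1/3599277 ≈ 2.7783e-7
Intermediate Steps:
J(q, S) = -S/2
u = 254016 (u = 504² = 254016)
1/((u - J(1752, 586 - 1036)) + k) = 1/((254016 - (-1)*(586 - 1036)/2) + 3345486) = 1/((254016 - (-1)*(-450)/2) + 3345486) = 1/((254016 - 1*225) + 3345486) = 1/((254016 - 225) + 3345486) = 1/(253791 + 3345486) = 1/3599277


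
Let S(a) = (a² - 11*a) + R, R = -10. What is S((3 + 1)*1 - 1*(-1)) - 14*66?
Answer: -964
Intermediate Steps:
S(a) = -10 + a² - 11*a (S(a) = (a² - 11*a) - 10 = -10 + a² - 11*a)
S((3 + 1)*1 - 1*(-1)) - 14*66 = (-10 + ((3 + 1)*1 - 1*(-1))² - 11*((3 + 1)*1 - 1*(-1))) - 14*66 = (-10 + (4*1 + 1)² - 11*(4*1 + 1)) - 924 = (-10 + (4 + 1)² - 11*(4 + 1)) - 924 = (-10 + 5² - 11*5) - 924 = (-10 + 25 - 55) - 924 = -40 - 924 = -964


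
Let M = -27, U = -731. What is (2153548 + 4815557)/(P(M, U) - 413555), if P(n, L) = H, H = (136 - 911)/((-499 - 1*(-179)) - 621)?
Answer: -3057309/181424 ≈ -16.852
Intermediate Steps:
H = 775/941 (H = -775/((-499 + 179) - 621) = -775/(-320 - 621) = -775/(-941) = -775*(-1/941) = 775/941 ≈ 0.82359)
P(n, L) = 775/941
(2153548 + 4815557)/(P(M, U) - 413555) = (2153548 + 4815557)/(775/941 - 413555) = 6969105/(-389154480/941) = 6969105*(-941/389154480) = -3057309/181424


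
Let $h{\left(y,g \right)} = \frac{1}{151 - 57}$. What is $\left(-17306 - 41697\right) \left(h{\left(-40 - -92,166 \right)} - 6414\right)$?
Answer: $\frac{35573793745}{94} \approx 3.7844 \cdot 10^{8}$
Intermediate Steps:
$h{\left(y,g \right)} = \frac{1}{94}$
$\left(-17306 - 41697\right) \left(h{\left(-40 - -92,166 \right)} - 6414\right) = \left(-17306 - 41697\right) \left(\frac{1}{94} - 6414\right) = \left(-59003\right) \left(- \frac{602915}{94}\right) = \frac{35573793745}{94}$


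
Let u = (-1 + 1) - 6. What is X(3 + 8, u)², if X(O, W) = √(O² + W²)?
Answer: 157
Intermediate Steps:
u = -6 (u = 0 - 6 = -6)
X(3 + 8, u)² = (√((3 + 8)² + (-6)²))² = (√(11² + 36))² = (√(121 + 36))² = (√157)² = 157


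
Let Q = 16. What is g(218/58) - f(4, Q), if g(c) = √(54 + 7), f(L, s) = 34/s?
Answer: -17/8 + √61 ≈ 5.6852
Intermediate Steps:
g(c) = √61
g(218/58) - f(4, Q) = √61 - 34/16 = √61 - 1*17/8 = √61 - 17/8 = -17/8 + √61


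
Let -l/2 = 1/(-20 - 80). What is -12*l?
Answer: -6/25 ≈ -0.24000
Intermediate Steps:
l = 1/50 (l = -2/(-20 - 80) = -2/(-100) = -2*(-1/100) = 1/50 ≈ 0.020000)
-12*l = -12*1/50 = -6/25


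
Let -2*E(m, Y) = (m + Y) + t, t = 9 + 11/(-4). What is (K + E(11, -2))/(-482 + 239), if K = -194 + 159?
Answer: 341/1944 ≈ 0.17541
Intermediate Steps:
K = -35
t = 25/4 (t = 9 + 11*(-1/4) = 9 - 11/4 = 25/4 ≈ 6.2500)
E(m, Y) = -25/8 - Y/2 - m/2 (E(m, Y) = -((m + Y) + 25/4)/2 = -((Y + m) + 25/4)/2 = -(25/4 + Y + m)/2 = -25/8 - Y/2 - m/2)
(K + E(11, -2))/(-482 + 239) = (-35 + (-25/8 - 1/2*(-2) - 1/2*11))/(-482 + 239) = (-35 + (-25/8 + 1 - 11/2))/(-243) = (-35 - 61/8)*(-1/243) = -341/8*(-1/243) = 341/1944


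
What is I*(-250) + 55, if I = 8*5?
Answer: -9945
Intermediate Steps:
I = 40
I*(-250) + 55 = 40*(-250) + 55 = -10000 + 55 = -9945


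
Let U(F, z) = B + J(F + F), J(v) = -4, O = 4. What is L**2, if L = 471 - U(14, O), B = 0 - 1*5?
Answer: 230400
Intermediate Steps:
B = -5 (B = 0 - 5 = -5)
U(F, z) = -9 (U(F, z) = -5 - 4 = -9)
L = 480 (L = 471 - 1*(-9) = 471 + 9 = 480)
L**2 = 480**2 = 230400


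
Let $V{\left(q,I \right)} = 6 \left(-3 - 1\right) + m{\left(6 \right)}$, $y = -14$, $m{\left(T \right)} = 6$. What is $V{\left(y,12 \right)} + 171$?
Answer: $153$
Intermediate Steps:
$V{\left(q,I \right)} = -18$ ($V{\left(q,I \right)} = 6 \left(-3 - 1\right) + 6 = 6 \left(-4\right) + 6 = -24 + 6 = -18$)
$V{\left(y,12 \right)} + 171 = -18 + 171 = 153$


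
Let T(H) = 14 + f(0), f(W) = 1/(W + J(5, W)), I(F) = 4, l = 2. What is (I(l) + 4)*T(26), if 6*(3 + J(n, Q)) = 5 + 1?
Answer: 108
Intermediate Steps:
J(n, Q) = -2 (J(n, Q) = -3 + (5 + 1)/6 = -3 + (1/6)*6 = -3 + 1 = -2)
f(W) = 1/(-2 + W) (f(W) = 1/(W - 2) = 1/(-2 + W))
T(H) = 27/2 (T(H) = 14 + 1/(-2 + 0) = 14 + 1/(-2) = 14 - 1/2 = 27/2)
(I(l) + 4)*T(26) = (4 + 4)*(27/2) = 8*(27/2) = 108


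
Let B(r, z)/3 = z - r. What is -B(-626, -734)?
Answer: 324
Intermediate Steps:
B(r, z) = -3*r + 3*z (B(r, z) = 3*(z - r) = -3*r + 3*z)
-B(-626, -734) = -(-3*(-626) + 3*(-734)) = -(1878 - 2202) = -1*(-324) = 324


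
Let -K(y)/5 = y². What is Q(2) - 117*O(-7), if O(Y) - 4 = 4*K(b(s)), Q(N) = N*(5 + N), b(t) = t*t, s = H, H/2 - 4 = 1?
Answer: 23399546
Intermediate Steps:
H = 10 (H = 8 + 2*1 = 8 + 2 = 10)
s = 10
b(t) = t²
K(y) = -5*y²
O(Y) = -199996 (O(Y) = 4 + 4*(-5*(10²)²) = 4 + 4*(-5*100²) = 4 + 4*(-5*10000) = 4 + 4*(-50000) = 4 - 200000 = -199996)
Q(2) - 117*O(-7) = 2*(5 + 2) - 117*(-199996) = 2*7 + 23399532 = 14 + 23399532 = 23399546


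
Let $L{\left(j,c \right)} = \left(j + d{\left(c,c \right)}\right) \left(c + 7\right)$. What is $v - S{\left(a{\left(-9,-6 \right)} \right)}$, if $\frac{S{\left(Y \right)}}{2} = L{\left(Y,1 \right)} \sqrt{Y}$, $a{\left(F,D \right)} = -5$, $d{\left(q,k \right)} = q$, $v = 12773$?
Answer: $12773 + 64 i \sqrt{5} \approx 12773.0 + 143.11 i$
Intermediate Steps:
$L{\left(j,c \right)} = \left(7 + c\right) \left(c + j\right)$ ($L{\left(j,c \right)} = \left(j + c\right) \left(c + 7\right) = \left(c + j\right) \left(7 + c\right) = \left(7 + c\right) \left(c + j\right)$)
$S{\left(Y \right)} = 2 \sqrt{Y} \left(8 + 8 Y\right)$ ($S{\left(Y \right)} = 2 \left(1^{2} + 7 \cdot 1 + 7 Y + 1 Y\right) \sqrt{Y} = 2 \left(1 + 7 + 7 Y + Y\right) \sqrt{Y} = 2 \left(8 + 8 Y\right) \sqrt{Y} = 2 \sqrt{Y} \left(8 + 8 Y\right)$)
$v - S{\left(a{\left(-9,-6 \right)} \right)} = 12773 - 16 \sqrt{-5} \left(1 - 5\right) = 12773 - 16 i \sqrt{5} \left(-4\right) = 12773 - - 64 i \sqrt{5} = 12773 + 64 i \sqrt{5}$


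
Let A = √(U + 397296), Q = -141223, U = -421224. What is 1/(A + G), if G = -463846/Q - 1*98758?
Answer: -164129808250077/16208632288110289238 - 19943935729*I*√5982/97251793728661735428 ≈ -1.0126e-5 - 1.5861e-8*I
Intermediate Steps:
G = -13946437188/141223 (G = -463846/(-141223) - 1*98758 = -463846*(-1/141223) - 98758 = 463846/141223 - 98758 = -13946437188/141223 ≈ -98755.)
A = 2*I*√5982 (A = √(-421224 + 397296) = √(-23928) = 2*I*√5982 ≈ 154.69*I)
1/(A + G) = 1/(2*I*√5982 - 13946437188/141223) = 1/(-13946437188/141223 + 2*I*√5982)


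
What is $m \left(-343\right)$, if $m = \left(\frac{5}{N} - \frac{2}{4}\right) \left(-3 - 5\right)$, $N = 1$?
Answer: $12348$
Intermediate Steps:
$m = -36$ ($m = \left(\frac{5}{1} - \frac{2}{4}\right) \left(-3 - 5\right) = \left(5 \cdot 1 - \frac{1}{2}\right) \left(-8\right) = \left(5 - \frac{1}{2}\right) \left(-8\right) = \frac{9}{2} \left(-8\right) = -36$)
$m \left(-343\right) = \left(-36\right) \left(-343\right) = 12348$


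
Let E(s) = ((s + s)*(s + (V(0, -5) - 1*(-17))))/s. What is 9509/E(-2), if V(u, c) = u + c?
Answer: 9509/20 ≈ 475.45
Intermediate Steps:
V(u, c) = c + u
E(s) = 24 + 2*s (E(s) = ((s + s)*(s + ((-5 + 0) - 1*(-17))))/s = ((2*s)*(s + (-5 + 17)))/s = ((2*s)*(s + 12))/s = ((2*s)*(12 + s))/s = (2*s*(12 + s))/s = 24 + 2*s)
9509/E(-2) = 9509/(24 + 2*(-2)) = 9509/(24 - 4) = 9509/20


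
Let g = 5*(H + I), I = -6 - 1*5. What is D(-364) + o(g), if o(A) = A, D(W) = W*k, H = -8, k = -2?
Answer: 633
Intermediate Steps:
I = -11 (I = -6 - 5 = -11)
D(W) = -2*W (D(W) = W*(-2) = -2*W)
g = -95 (g = 5*(-8 - 11) = 5*(-19) = -95)
D(-364) + o(g) = -2*(-364) - 95 = 728 - 95 = 633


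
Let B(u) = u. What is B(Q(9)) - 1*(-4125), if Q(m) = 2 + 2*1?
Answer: 4129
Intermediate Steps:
Q(m) = 4 (Q(m) = 2 + 2 = 4)
B(Q(9)) - 1*(-4125) = 4 - 1*(-4125) = 4 + 4125 = 4129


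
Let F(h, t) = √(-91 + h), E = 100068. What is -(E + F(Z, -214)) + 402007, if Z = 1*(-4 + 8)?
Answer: 301939 - I*√87 ≈ 3.0194e+5 - 9.3274*I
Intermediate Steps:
Z = 4 (Z = 1*4 = 4)
-(E + F(Z, -214)) + 402007 = -(100068 + √(-91 + 4)) + 402007 = -(100068 + √(-87)) + 402007 = -(100068 + I*√87) + 402007 = (-100068 - I*√87) + 402007 = 301939 - I*√87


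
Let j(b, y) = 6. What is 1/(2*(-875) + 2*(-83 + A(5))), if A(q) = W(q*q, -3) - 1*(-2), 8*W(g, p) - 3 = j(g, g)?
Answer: -4/7639 ≈ -0.00052363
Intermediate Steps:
W(g, p) = 9/8 (W(g, p) = 3/8 + (1/8)*6 = 3/8 + 3/4 = 9/8)
A(q) = 25/8 (A(q) = 9/8 - 1*(-2) = 9/8 + 2 = 25/8)
1/(2*(-875) + 2*(-83 + A(5))) = 1/(2*(-875) + 2*(-83 + 25/8)) = 1/(-1750 + 2*(-639/8)) = 1/(-1750 - 639/4) = 1/(-7639/4) = -4/7639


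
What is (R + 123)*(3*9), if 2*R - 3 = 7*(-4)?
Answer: 5967/2 ≈ 2983.5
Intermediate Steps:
R = -25/2 (R = 3/2 + (7*(-4))/2 = 3/2 + (½)*(-28) = 3/2 - 14 = -25/2 ≈ -12.500)
(R + 123)*(3*9) = (-25/2 + 123)*(3*9) = (221/2)*27 = 5967/2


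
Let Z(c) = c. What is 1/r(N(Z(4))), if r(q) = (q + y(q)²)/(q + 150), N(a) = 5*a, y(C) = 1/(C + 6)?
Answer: 114920/13521 ≈ 8.4994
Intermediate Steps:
y(C) = 1/(6 + C)
r(q) = (q + (6 + q)⁻²)/(150 + q) (r(q) = (q + (1/(6 + q))²)/(q + 150) = (q + (6 + q)⁻²)/(150 + q))
1/r(N(Z(4))) = 1/((1 + (5*4)*(6 + 5*4)²)/((6 + 5*4)²*(150 + 5*4))) = 1/((1 + 20*(6 + 20)²)/((6 + 20)²*(150 + 20))) = 1/((1 + 20*26²)/(26²*170)) = 1/((1/676)*(1/170)*(1 + 20*676)) = 1/((1/676)*(1/170)*(1 + 13520)) = 1/((1/676)*(1/170)*13521) = 1/(13521/114920) = 114920/13521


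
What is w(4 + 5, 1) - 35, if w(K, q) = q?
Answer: -34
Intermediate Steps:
w(4 + 5, 1) - 35 = 1 - 35 = -34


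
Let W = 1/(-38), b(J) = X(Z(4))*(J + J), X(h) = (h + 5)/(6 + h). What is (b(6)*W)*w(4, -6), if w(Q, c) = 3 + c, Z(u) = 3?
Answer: 16/19 ≈ 0.84210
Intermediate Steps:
X(h) = (5 + h)/(6 + h)
b(J) = 16*J/9 (b(J) = ((5 + 3)/(6 + 3))*(J + J) = (8/9)*(2*J) = ((⅑)*8)*(2*J) = 8*(2*J)/9 = 16*J/9)
W = -1/38 ≈ -0.026316
(b(6)*W)*w(4, -6) = (((16/9)*6)*(-1/38))*(3 - 6) = ((32/3)*(-1/38))*(-3) = -16/57*(-3) = 16/19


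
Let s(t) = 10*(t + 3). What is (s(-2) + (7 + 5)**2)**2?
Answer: 23716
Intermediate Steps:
s(t) = 30 + 10*t (s(t) = 10*(3 + t) = 30 + 10*t)
(s(-2) + (7 + 5)**2)**2 = ((30 + 10*(-2)) + (7 + 5)**2)**2 = ((30 - 20) + 12**2)**2 = (10 + 144)**2 = 154**2 = 23716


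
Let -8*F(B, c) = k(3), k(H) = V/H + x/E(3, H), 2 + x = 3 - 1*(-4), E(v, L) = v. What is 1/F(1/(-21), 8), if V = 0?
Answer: -24/5 ≈ -4.8000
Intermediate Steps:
x = 5 (x = -2 + (3 - 1*(-4)) = -2 + (3 + 4) = -2 + 7 = 5)
k(H) = 5/3 (k(H) = 0/H + 5/3 = 0 + 5*(⅓) = 0 + 5/3 = 5/3)
F(B, c) = -5/24 (F(B, c) = -⅛*5/3 = -5/24)
1/F(1/(-21), 8) = 1/(-5/24) = -24/5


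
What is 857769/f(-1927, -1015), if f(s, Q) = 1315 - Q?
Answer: 857769/2330 ≈ 368.14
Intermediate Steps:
857769/f(-1927, -1015) = 857769/(1315 - 1*(-1015)) = 857769/(1315 + 1015) = 857769/2330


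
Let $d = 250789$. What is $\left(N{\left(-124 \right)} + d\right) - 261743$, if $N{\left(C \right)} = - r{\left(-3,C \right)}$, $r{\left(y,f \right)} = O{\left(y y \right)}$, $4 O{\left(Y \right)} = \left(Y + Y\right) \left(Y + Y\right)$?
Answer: $-11035$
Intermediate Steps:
$O{\left(Y \right)} = Y^{2}$ ($O{\left(Y \right)} = \frac{\left(Y + Y\right) \left(Y + Y\right)}{4} = \frac{2 Y 2 Y}{4} = \frac{4 Y^{2}}{4} = Y^{2}$)
$r{\left(y,f \right)} = y^{4}$ ($r{\left(y,f \right)} = \left(y y\right)^{2} = \left(y^{2}\right)^{2} = y^{4}$)
$N{\left(C \right)} = -81$ ($N{\left(C \right)} = - \left(-3\right)^{4} = \left(-1\right) 81 = -81$)
$\left(N{\left(-124 \right)} + d\right) - 261743 = \left(-81 + 250789\right) - 261743 = 250708 - 261743 = -11035$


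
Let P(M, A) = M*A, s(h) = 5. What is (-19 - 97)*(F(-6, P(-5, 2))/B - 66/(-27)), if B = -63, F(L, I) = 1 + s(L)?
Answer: -17168/63 ≈ -272.51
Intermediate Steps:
P(M, A) = A*M
F(L, I) = 6 (F(L, I) = 1 + 5 = 6)
(-19 - 97)*(F(-6, P(-5, 2))/B - 66/(-27)) = (-19 - 97)*(6/(-63) - 66/(-27)) = -116*(6*(-1/63) - 66*(-1/27)) = -116*(-2/21 + 22/9) = -116*148/63 = -17168/63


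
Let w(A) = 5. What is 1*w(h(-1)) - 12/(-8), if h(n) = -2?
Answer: 13/2 ≈ 6.5000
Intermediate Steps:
1*w(h(-1)) - 12/(-8) = 1*5 - 12/(-8) = 5 - 12*(-⅛) = 5 + 3/2 = 13/2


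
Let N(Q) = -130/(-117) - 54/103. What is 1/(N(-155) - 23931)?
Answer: -927/22183493 ≈ -4.1788e-5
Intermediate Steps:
N(Q) = 544/927 (N(Q) = -130*(-1/117) - 54*1/103 = 10/9 - 54/103 = 544/927)
1/(N(-155) - 23931) = 1/(544/927 - 23931) = 1/(-22183493/927) = -927/22183493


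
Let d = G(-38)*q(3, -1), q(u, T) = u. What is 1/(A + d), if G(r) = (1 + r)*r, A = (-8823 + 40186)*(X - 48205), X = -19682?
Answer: -1/2129135763 ≈ -4.6967e-10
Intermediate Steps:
A = -2129139981 (A = (-8823 + 40186)*(-19682 - 48205) = 31363*(-67887) = -2129139981)
G(r) = r*(1 + r)
d = 4218 (d = -38*(1 - 38)*3 = -38*(-37)*3 = 1406*3 = 4218)
1/(A + d) = 1/(-2129139981 + 4218) = 1/(-2129135763) = -1/2129135763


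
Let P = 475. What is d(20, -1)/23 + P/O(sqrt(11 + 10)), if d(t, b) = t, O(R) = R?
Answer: 20/23 + 475*sqrt(21)/21 ≈ 104.52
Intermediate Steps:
d(20, -1)/23 + P/O(sqrt(11 + 10)) = 20/23 + 475/(sqrt(11 + 10)) = 20*(1/23) + 475/(sqrt(21)) = 20/23 + 475*(sqrt(21)/21) = 20/23 + 475*sqrt(21)/21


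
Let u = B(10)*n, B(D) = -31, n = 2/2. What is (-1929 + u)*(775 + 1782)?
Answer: -5011720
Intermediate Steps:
n = 1 (n = 2*(½) = 1)
u = -31 (u = -31*1 = -31)
(-1929 + u)*(775 + 1782) = (-1929 - 31)*(775 + 1782) = -1960*2557 = -5011720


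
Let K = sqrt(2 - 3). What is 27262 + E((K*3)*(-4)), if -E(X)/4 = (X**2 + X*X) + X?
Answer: 28414 + 48*I ≈ 28414.0 + 48.0*I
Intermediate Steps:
K = I (K = sqrt(-1) = I ≈ 1.0*I)
E(X) = -8*X**2 - 4*X (E(X) = -4*((X**2 + X*X) + X) = -4*((X**2 + X**2) + X) = -4*(2*X**2 + X) = -4*(X + 2*X**2) = -8*X**2 - 4*X)
27262 + E((K*3)*(-4)) = 27262 - 4*(I*3)*(-4)*(1 + 2*((I*3)*(-4))) = 27262 - 4*(3*I)*(-4)*(1 + 2*((3*I)*(-4))) = 27262 - 4*(-12*I)*(1 + 2*(-12*I)) = 27262 - 4*(-12*I)*(1 - 24*I) = 27262 + 48*I*(1 - 24*I)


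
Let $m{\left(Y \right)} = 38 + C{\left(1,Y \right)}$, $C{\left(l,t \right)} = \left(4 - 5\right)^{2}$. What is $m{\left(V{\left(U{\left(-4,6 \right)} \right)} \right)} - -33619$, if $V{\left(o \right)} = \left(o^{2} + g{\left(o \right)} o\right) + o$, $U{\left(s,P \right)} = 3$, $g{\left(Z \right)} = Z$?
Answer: $33658$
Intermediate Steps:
$C{\left(l,t \right)} = 1$ ($C{\left(l,t \right)} = \left(-1\right)^{2} = 1$)
$V{\left(o \right)} = o + 2 o^{2}$ ($V{\left(o \right)} = \left(o^{2} + o o\right) + o = \left(o^{2} + o^{2}\right) + o = 2 o^{2} + o = o + 2 o^{2}$)
$m{\left(Y \right)} = 39$ ($m{\left(Y \right)} = 38 + 1 = 39$)
$m{\left(V{\left(U{\left(-4,6 \right)} \right)} \right)} - -33619 = 39 - -33619 = 39 + 33619 = 33658$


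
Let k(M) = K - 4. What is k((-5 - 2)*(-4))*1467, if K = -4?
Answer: -11736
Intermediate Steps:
k(M) = -8 (k(M) = -4 - 4 = -8)
k((-5 - 2)*(-4))*1467 = -8*1467 = -11736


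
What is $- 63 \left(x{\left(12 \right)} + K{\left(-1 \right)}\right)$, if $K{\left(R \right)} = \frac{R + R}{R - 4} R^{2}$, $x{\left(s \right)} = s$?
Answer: $- \frac{3906}{5} \approx -781.2$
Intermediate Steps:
$K{\left(R \right)} = \frac{2 R^{3}}{-4 + R}$ ($K{\left(R \right)} = \frac{2 R}{-4 + R} R^{2} = \frac{2 R^{3}}{-4 + R}$)
$- 63 \left(x{\left(12 \right)} + K{\left(-1 \right)}\right) = - 63 \left(12 + \frac{2 \left(-1\right)^{3}}{-4 - 1}\right) = - 63 \left(12 + 2 \left(-1\right) \frac{1}{-5}\right) = - 63 \left(12 + 2 \left(-1\right) \left(- \frac{1}{5}\right)\right) = - 63 \left(12 + \frac{2}{5}\right) = \left(-63\right) \frac{62}{5} = - \frac{3906}{5}$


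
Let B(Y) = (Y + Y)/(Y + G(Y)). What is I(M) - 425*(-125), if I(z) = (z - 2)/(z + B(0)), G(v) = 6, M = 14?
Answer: 371881/7 ≈ 53126.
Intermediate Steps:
B(Y) = 2*Y/(6 + Y) (B(Y) = (Y + Y)/(Y + 6) = (2*Y)/(6 + Y) = 2*Y/(6 + Y))
I(z) = (-2 + z)/z (I(z) = (z - 2)/(z + 2*0/(6 + 0)) = (-2 + z)/(z + 2*0/6) = (-2 + z)/(z + 2*0*(⅙)) = (-2 + z)/(z + 0) = (-2 + z)/z)
I(M) - 425*(-125) = (-2 + 14)/14 - 425*(-125) = (1/14)*12 + 53125 = 6/7 + 53125 = 371881/7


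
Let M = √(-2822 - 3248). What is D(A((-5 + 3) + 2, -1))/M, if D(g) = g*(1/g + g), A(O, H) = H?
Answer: -I*√6070/3035 ≈ -0.025671*I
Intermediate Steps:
M = I*√6070 (M = √(-6070) = I*√6070 ≈ 77.91*I)
D(g) = g*(g + 1/g)
D(A((-5 + 3) + 2, -1))/M = (1 + (-1)²)/((I*√6070)) = (1 + 1)*(-I*√6070/6070) = 2*(-I*√6070/6070) = -I*√6070/3035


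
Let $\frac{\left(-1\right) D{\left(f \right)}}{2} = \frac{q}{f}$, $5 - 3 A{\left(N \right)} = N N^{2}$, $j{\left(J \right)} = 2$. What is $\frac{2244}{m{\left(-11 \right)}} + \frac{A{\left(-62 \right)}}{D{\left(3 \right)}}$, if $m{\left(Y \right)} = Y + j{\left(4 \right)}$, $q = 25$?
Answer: $- \frac{752399}{150} \approx -5016.0$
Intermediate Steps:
$A{\left(N \right)} = \frac{5}{3} - \frac{N^{3}}{3}$ ($A{\left(N \right)} = \frac{5}{3} - \frac{N N^{2}}{3} = \frac{5}{3} - \frac{N^{3}}{3}$)
$m{\left(Y \right)} = 2 + Y$ ($m{\left(Y \right)} = Y + 2 = 2 + Y$)
$D{\left(f \right)} = - \frac{50}{f}$ ($D{\left(f \right)} = - 2 \frac{25}{f} = - \frac{50}{f}$)
$\frac{2244}{m{\left(-11 \right)}} + \frac{A{\left(-62 \right)}}{D{\left(3 \right)}} = \frac{2244}{2 - 11} + \frac{\frac{5}{3} - \frac{\left(-62\right)^{3}}{3}}{\left(-50\right) \frac{1}{3}} = \frac{2244}{-9} + \frac{\frac{5}{3} - - \frac{238328}{3}}{\left(-50\right) \frac{1}{3}} = 2244 \left(- \frac{1}{9}\right) + \frac{\frac{5}{3} + \frac{238328}{3}}{- \frac{50}{3}} = - \frac{748}{3} + \frac{238333}{3} \left(- \frac{3}{50}\right) = - \frac{748}{3} - \frac{238333}{50} = - \frac{752399}{150}$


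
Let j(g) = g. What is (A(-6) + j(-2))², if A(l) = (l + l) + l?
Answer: 400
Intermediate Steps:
A(l) = 3*l (A(l) = 2*l + l = 3*l)
(A(-6) + j(-2))² = (3*(-6) - 2)² = (-18 - 2)² = (-20)² = 400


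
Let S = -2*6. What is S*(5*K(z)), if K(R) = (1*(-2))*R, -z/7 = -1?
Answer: 840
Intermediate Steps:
z = 7 (z = -7*(-1) = 7)
K(R) = -2*R
S = -12
S*(5*K(z)) = -60*(-2*7) = -60*(-14) = -12*(-70) = 840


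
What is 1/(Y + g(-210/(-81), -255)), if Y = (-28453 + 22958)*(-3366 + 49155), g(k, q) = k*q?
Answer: -9/2264500945 ≈ -3.9744e-9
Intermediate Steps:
Y = -251610555 (Y = -5495*45789 = -251610555)
1/(Y + g(-210/(-81), -255)) = 1/(-251610555 - 210/(-81)*(-255)) = 1/(-251610555 - 210*(-1/81)*(-255)) = 1/(-251610555 + (70/27)*(-255)) = 1/(-251610555 - 5950/9) = 1/(-2264500945/9) = -9/2264500945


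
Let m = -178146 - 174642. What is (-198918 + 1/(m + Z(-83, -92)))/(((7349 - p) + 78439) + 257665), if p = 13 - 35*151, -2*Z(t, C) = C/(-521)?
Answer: -36561644393813/64096559592650 ≈ -0.57042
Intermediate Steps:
Z(t, C) = C/1042 (Z(t, C) = -C/(2*(-521)) = -C*(-1)/(2*521) = -(-1)*C/1042 = C/1042)
m = -352788
p = -5272 (p = 13 - 5285 = -5272)
(-198918 + 1/(m + Z(-83, -92)))/(((7349 - p) + 78439) + 257665) = (-198918 + 1/(-352788 + (1/1042)*(-92)))/(((7349 - 1*(-5272)) + 78439) + 257665) = (-198918 + 1/(-352788 - 46/521))/(((7349 + 5272) + 78439) + 257665) = (-198918 + 1/(-183802594/521))/((12621 + 78439) + 257665) = (-198918 - 521/183802594)/(91060 + 257665) = -36561644393813/183802594/348725 = -36561644393813/183802594*1/348725 = -36561644393813/64096559592650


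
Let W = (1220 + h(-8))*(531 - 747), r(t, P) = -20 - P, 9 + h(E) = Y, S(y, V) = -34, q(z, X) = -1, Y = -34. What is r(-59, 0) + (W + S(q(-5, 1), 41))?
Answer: -254286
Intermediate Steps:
h(E) = -43 (h(E) = -9 - 34 = -43)
W = -254232 (W = (1220 - 43)*(531 - 747) = 1177*(-216) = -254232)
r(-59, 0) + (W + S(q(-5, 1), 41)) = (-20 - 1*0) + (-254232 - 34) = (-20 + 0) - 254266 = -20 - 254266 = -254286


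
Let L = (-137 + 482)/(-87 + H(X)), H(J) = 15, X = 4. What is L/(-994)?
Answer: 115/23856 ≈ 0.0048206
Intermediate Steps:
L = -115/24 (L = (-137 + 482)/(-87 + 15) = 345/(-72) = 345*(-1/72) = -115/24 ≈ -4.7917)
L/(-994) = -115/24/(-994) = -115/24*(-1/994) = 115/23856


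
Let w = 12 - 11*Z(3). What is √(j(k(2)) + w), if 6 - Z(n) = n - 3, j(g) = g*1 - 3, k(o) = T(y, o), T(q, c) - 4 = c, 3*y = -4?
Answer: I*√51 ≈ 7.1414*I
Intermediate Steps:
y = -4/3 (y = (⅓)*(-4) = -4/3 ≈ -1.3333)
T(q, c) = 4 + c
k(o) = 4 + o
j(g) = -3 + g (j(g) = g - 3 = -3 + g)
Z(n) = 9 - n (Z(n) = 6 - (n - 3) = 6 - (-3 + n) = 6 + (3 - n) = 9 - n)
w = -54 (w = 12 - 11*(9 - 1*3) = 12 - 11*(9 - 3) = 12 - 11*6 = 12 - 66 = -54)
√(j(k(2)) + w) = √((-3 + (4 + 2)) - 54) = √((-3 + 6) - 54) = √(3 - 54) = √(-51) = I*√51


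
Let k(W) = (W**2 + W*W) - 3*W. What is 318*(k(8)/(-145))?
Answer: -33072/145 ≈ -228.08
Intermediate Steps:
k(W) = -3*W + 2*W**2 (k(W) = (W**2 + W**2) - 3*W = 2*W**2 - 3*W = -3*W + 2*W**2)
318*(k(8)/(-145)) = 318*((8*(-3 + 2*8))/(-145)) = 318*((8*(-3 + 16))*(-1/145)) = 318*((8*13)*(-1/145)) = 318*(104*(-1/145)) = 318*(-104/145) = -33072/145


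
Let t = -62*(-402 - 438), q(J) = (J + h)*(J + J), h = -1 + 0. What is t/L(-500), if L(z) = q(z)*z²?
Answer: 217/521875000 ≈ 4.1581e-7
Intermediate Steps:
h = -1
q(J) = 2*J*(-1 + J) (q(J) = (J - 1)*(J + J) = (-1 + J)*(2*J) = 2*J*(-1 + J))
t = 52080 (t = -62*(-840) = 52080)
L(z) = 2*z³*(-1 + z) (L(z) = (2*z*(-1 + z))*z² = 2*z³*(-1 + z))
t/L(-500) = 52080/((2*(-500)³*(-1 - 500))) = 52080/((2*(-125000000)*(-501))) = 52080/125250000000 = 52080*(1/125250000000) = 217/521875000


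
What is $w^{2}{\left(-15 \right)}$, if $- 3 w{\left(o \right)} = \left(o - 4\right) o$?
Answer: $9025$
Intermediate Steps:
$w{\left(o \right)} = - \frac{o \left(-4 + o\right)}{3}$ ($w{\left(o \right)} = - \frac{\left(o - 4\right) o}{3} = - \frac{\left(-4 + o\right) o}{3} = - \frac{o \left(-4 + o\right)}{3}$)
$w^{2}{\left(-15 \right)} = \left(\frac{1}{3} \left(-15\right) \left(4 - -15\right)\right)^{2} = \left(\frac{1}{3} \left(-15\right) \left(4 + 15\right)\right)^{2} = \left(\frac{1}{3} \left(-15\right) 19\right)^{2} = \left(-95\right)^{2} = 9025$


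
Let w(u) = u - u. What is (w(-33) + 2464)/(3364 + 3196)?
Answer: 77/205 ≈ 0.37561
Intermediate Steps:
w(u) = 0
(w(-33) + 2464)/(3364 + 3196) = (0 + 2464)/(3364 + 3196) = 2464/6560 = 2464*(1/6560) = 77/205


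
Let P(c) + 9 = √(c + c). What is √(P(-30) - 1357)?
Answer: √(-1366 + 2*I*√15) ≈ 0.1048 + 36.96*I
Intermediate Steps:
P(c) = -9 + √2*√c (P(c) = -9 + √(c + c) = -9 + √(2*c) = -9 + √2*√c)
√(P(-30) - 1357) = √((-9 + √2*√(-30)) - 1357) = √((-9 + √2*(I*√30)) - 1357) = √((-9 + 2*I*√15) - 1357) = √(-1366 + 2*I*√15)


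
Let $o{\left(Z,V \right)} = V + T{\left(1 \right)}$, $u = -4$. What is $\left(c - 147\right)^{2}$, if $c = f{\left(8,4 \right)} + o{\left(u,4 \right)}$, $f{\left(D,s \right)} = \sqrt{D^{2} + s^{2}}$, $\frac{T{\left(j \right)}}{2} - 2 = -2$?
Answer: $20529 - 1144 \sqrt{5} \approx 17971.0$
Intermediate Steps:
$T{\left(j \right)} = 0$ ($T{\left(j \right)} = 4 + 2 \left(-2\right) = 4 - 4 = 0$)
$o{\left(Z,V \right)} = V$ ($o{\left(Z,V \right)} = V + 0 = V$)
$c = 4 + 4 \sqrt{5}$ ($c = \sqrt{8^{2} + 4^{2}} + 4 = \sqrt{64 + 16} + 4 = \sqrt{80} + 4 = 4 \sqrt{5} + 4 = 4 + 4 \sqrt{5} \approx 12.944$)
$\left(c - 147\right)^{2} = \left(\left(4 + 4 \sqrt{5}\right) - 147\right)^{2} = \left(-143 + 4 \sqrt{5}\right)^{2}$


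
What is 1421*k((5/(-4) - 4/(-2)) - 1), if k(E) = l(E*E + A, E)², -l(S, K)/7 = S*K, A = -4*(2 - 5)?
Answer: 2593610621/4096 ≈ 6.3321e+5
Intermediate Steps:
A = 12 (A = -4*(-3) = 12)
l(S, K) = -7*K*S (l(S, K) = -7*S*K = -7*K*S)
k(E) = 49*E²*(12 + E²)² (k(E) = (-7*E*(E*E + 12))² = (-7*E*(E² + 12))² = (-7*E*(12 + E²))² = 49*E²*(12 + E²)²)
1421*k((5/(-4) - 4/(-2)) - 1) = 1421*(49*((5/(-4) - 4/(-2)) - 1)²*(12 + ((5/(-4) - 4/(-2)) - 1)²)²) = 1421*(49*((5*(-¼) - 4*(-½)) - 1)²*(12 + ((5*(-¼) - 4*(-½)) - 1)²)²) = 1421*(49*((-5/4 + 2) - 1)²*(12 + ((-5/4 + 2) - 1)²)²) = 1421*(49*(¾ - 1)²*(12 + (¾ - 1)²)²) = 1421*(49*(-¼)²*(12 + (-¼)²)²) = 1421*(49*(1/16)*(12 + 1/16)²) = 1421*(49*(1/16)*(193/16)²) = 1421*(49*(1/16)*(37249/256)) = 1421*(1825201/4096) = 2593610621/4096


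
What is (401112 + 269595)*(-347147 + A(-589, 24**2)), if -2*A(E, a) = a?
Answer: -233027086545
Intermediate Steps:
A(E, a) = -a/2
(401112 + 269595)*(-347147 + A(-589, 24**2)) = (401112 + 269595)*(-347147 - 1/2*24**2) = 670707*(-347147 - 1/2*576) = 670707*(-347147 - 288) = 670707*(-347435) = -233027086545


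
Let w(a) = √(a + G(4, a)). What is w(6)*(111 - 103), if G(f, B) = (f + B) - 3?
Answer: 8*√13 ≈ 28.844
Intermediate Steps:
G(f, B) = -3 + B + f (G(f, B) = (B + f) - 3 = -3 + B + f)
w(a) = √(1 + 2*a) (w(a) = √(a + (-3 + a + 4)) = √(a + (1 + a)) = √(1 + 2*a))
w(6)*(111 - 103) = √(1 + 2*6)*(111 - 103) = √(1 + 12)*8 = √13*8 = 8*√13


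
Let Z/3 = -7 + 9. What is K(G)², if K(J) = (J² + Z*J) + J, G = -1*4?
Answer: 144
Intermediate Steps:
G = -4
Z = 6 (Z = 3*(-7 + 9) = 3*2 = 6)
K(J) = J² + 7*J (K(J) = (J² + 6*J) + J = J² + 7*J)
K(G)² = (-4*(7 - 4))² = (-4*3)² = (-12)² = 144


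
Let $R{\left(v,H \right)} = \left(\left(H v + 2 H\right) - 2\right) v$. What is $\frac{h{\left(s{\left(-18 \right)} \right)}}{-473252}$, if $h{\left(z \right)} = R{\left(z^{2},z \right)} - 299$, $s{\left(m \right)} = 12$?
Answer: $- \frac{251701}{473252} \approx -0.53185$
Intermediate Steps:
$R{\left(v,H \right)} = v \left(-2 + 2 H + H v\right)$ ($R{\left(v,H \right)} = \left(\left(2 H + H v\right) - 2\right) v = \left(-2 + 2 H + H v\right) v = v \left(-2 + 2 H + H v\right)$)
$h{\left(z \right)} = -299 + z^{2} \left(-2 + z^{3} + 2 z\right)$ ($h{\left(z \right)} = z^{2} \left(-2 + 2 z + z z^{2}\right) - 299 = z^{2} \left(-2 + 2 z + z^{3}\right) - 299 = z^{2} \left(-2 + z^{3} + 2 z\right) - 299 = -299 + z^{2} \left(-2 + z^{3} + 2 z\right)$)
$\frac{h{\left(s{\left(-18 \right)} \right)}}{-473252} = \frac{-299 + 12^{2} \left(-2 + 12^{3} + 2 \cdot 12\right)}{-473252} = \left(-299 + 144 \left(-2 + 1728 + 24\right)\right) \left(- \frac{1}{473252}\right) = \left(-299 + 144 \cdot 1750\right) \left(- \frac{1}{473252}\right) = \left(-299 + 252000\right) \left(- \frac{1}{473252}\right) = 251701 \left(- \frac{1}{473252}\right) = - \frac{251701}{473252}$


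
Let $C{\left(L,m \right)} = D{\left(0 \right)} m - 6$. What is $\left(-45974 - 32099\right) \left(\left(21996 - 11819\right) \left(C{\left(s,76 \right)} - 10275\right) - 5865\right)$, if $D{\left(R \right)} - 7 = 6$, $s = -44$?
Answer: $7384201020998$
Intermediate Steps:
$D{\left(R \right)} = 13$ ($D{\left(R \right)} = 7 + 6 = 13$)
$C{\left(L,m \right)} = -6 + 13 m$ ($C{\left(L,m \right)} = 13 m - 6 = -6 + 13 m$)
$\left(-45974 - 32099\right) \left(\left(21996 - 11819\right) \left(C{\left(s,76 \right)} - 10275\right) - 5865\right) = \left(-45974 - 32099\right) \left(\left(21996 - 11819\right) \left(\left(-6 + 13 \cdot 76\right) - 10275\right) - 5865\right) = - 78073 \left(10177 \left(\left(-6 + 988\right) - 10275\right) - 5865\right) = - 78073 \left(10177 \left(982 - 10275\right) - 5865\right) = - 78073 \left(10177 \left(-9293\right) - 5865\right) = - 78073 \left(-94574861 - 5865\right) = \left(-78073\right) \left(-94580726\right) = 7384201020998$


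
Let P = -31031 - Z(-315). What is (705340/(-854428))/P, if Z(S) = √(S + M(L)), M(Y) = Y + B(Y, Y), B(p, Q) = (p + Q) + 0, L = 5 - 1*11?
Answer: 5471851385/205687156061458 - 529005*I*√37/205687156061458 ≈ 2.6603e-5 - 1.5644e-8*I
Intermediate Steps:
L = -6 (L = 5 - 11 = -6)
B(p, Q) = Q + p (B(p, Q) = (Q + p) + 0 = Q + p)
M(Y) = 3*Y (M(Y) = Y + (Y + Y) = Y + 2*Y = 3*Y)
Z(S) = √(-18 + S) (Z(S) = √(S + 3*(-6)) = √(S - 18) = √(-18 + S))
P = -31031 - 3*I*√37 (P = -31031 - √(-18 - 315) = -31031 - √(-333) = -31031 - 3*I*√37 ≈ -31031.0 - 18.248*I)
(705340/(-854428))/P = (705340/(-854428))/(-31031 - 3*I*√37) = (705340*(-1/854428))/(-31031 - 3*I*√37) = -176335/(213607*(-31031 - 3*I*√37))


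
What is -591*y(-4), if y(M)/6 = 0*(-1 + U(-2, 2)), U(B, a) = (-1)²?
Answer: 0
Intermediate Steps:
U(B, a) = 1
y(M) = 0 (y(M) = 6*(0*(-1 + 1)) = 6*(0*0) = 6*0 = 0)
-591*y(-4) = -591*0 = 0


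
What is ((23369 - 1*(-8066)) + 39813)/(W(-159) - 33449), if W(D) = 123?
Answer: -35624/16663 ≈ -2.1379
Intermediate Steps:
((23369 - 1*(-8066)) + 39813)/(W(-159) - 33449) = ((23369 - 1*(-8066)) + 39813)/(123 - 33449) = ((23369 + 8066) + 39813)/(-33326) = (31435 + 39813)*(-1/33326) = 71248*(-1/33326) = -35624/16663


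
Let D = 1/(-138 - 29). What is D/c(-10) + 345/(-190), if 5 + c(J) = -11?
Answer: -92165/50768 ≈ -1.8154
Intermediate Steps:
c(J) = -16 (c(J) = -5 - 11 = -16)
D = -1/167 (D = 1/(-167) = -1/167 ≈ -0.0059880)
D/c(-10) + 345/(-190) = -1/167/(-16) + 345/(-190) = -1/167*(-1/16) + 345*(-1/190) = 1/2672 - 69/38 = -92165/50768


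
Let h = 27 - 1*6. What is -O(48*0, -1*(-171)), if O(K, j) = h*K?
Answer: 0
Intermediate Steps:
h = 21 (h = 27 - 6 = 21)
O(K, j) = 21*K
-O(48*0, -1*(-171)) = -21*48*0 = -21*0 = -1*0 = 0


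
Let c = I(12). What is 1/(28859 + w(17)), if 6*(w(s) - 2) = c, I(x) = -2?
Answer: 3/86582 ≈ 3.4649e-5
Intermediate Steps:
c = -2
w(s) = 5/3 (w(s) = 2 + (1/6)*(-2) = 2 - 1/3 = 5/3)
1/(28859 + w(17)) = 1/(28859 + 5/3) = 1/(86582/3) = 3/86582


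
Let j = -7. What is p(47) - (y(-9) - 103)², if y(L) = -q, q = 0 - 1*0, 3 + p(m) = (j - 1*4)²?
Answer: -10491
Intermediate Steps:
p(m) = 118 (p(m) = -3 + (-7 - 1*4)² = -3 + (-7 - 4)² = -3 + (-11)² = -3 + 121 = 118)
q = 0 (q = 0 + 0 = 0)
y(L) = 0 (y(L) = -1*0 = 0)
p(47) - (y(-9) - 103)² = 118 - (0 - 103)² = 118 - 1*(-103)² = 118 - 1*10609 = 118 - 10609 = -10491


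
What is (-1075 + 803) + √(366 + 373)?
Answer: -272 + √739 ≈ -244.82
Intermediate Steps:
(-1075 + 803) + √(366 + 373) = -272 + √739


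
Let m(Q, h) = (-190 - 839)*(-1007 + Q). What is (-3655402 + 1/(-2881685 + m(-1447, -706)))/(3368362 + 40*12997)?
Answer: -1303220265639/1386232149598 ≈ -0.94012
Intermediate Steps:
m(Q, h) = 1036203 - 1029*Q (m(Q, h) = -1029*(-1007 + Q) = 1036203 - 1029*Q)
(-3655402 + 1/(-2881685 + m(-1447, -706)))/(3368362 + 40*12997) = (-3655402 + 1/(-2881685 + (1036203 - 1029*(-1447))))/(3368362 + 40*12997) = (-3655402 + 1/(-2881685 + (1036203 + 1488963)))/(3368362 + 519880) = (-3655402 + 1/(-2881685 + 2525166))/3888242 = (-3655402 + 1/(-356519))*(1/3888242) = (-3655402 - 1/356519)*(1/3888242) = -1303220265639/356519*1/3888242 = -1303220265639/1386232149598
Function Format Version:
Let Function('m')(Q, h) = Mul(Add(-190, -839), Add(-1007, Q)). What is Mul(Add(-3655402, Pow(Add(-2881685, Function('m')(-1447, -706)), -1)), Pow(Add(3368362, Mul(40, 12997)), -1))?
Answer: Rational(-1303220265639, 1386232149598) ≈ -0.94012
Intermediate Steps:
Function('m')(Q, h) = Add(1036203, Mul(-1029, Q)) (Function('m')(Q, h) = Mul(-1029, Add(-1007, Q)) = Add(1036203, Mul(-1029, Q)))
Mul(Add(-3655402, Pow(Add(-2881685, Function('m')(-1447, -706)), -1)), Pow(Add(3368362, Mul(40, 12997)), -1)) = Mul(Add(-3655402, Pow(Add(-2881685, Add(1036203, Mul(-1029, -1447))), -1)), Pow(Add(3368362, Mul(40, 12997)), -1)) = Mul(Add(-3655402, Pow(Add(-2881685, Add(1036203, 1488963)), -1)), Pow(Add(3368362, 519880), -1)) = Mul(Add(-3655402, Pow(Add(-2881685, 2525166), -1)), Pow(3888242, -1)) = Mul(Add(-3655402, Pow(-356519, -1)), Rational(1, 3888242)) = Mul(Add(-3655402, Rational(-1, 356519)), Rational(1, 3888242)) = Mul(Rational(-1303220265639, 356519), Rational(1, 3888242)) = Rational(-1303220265639, 1386232149598)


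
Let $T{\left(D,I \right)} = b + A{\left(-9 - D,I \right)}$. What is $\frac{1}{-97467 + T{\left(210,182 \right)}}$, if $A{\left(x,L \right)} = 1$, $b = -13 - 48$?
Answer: $- \frac{1}{97527} \approx -1.0254 \cdot 10^{-5}$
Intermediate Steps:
$b = -61$ ($b = -13 - 48 = -61$)
$T{\left(D,I \right)} = -60$ ($T{\left(D,I \right)} = -61 + 1 = -60$)
$\frac{1}{-97467 + T{\left(210,182 \right)}} = \frac{1}{-97467 - 60} = \frac{1}{-97527} = - \frac{1}{97527}$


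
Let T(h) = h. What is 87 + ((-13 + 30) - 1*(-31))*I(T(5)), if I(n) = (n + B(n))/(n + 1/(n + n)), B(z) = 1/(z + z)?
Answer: 135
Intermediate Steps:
B(z) = 1/(2*z)
I(n) = 1 (I(n) = (n + 1/(2*n))/(n + 1/(n + n)) = (n + 1/(2*n))/(n + 1/(2*n)) = 1)
87 + ((-13 + 30) - 1*(-31))*I(T(5)) = 87 + ((-13 + 30) - 1*(-31))*1 = 87 + (17 + 31)*1 = 87 + 48*1 = 87 + 48 = 135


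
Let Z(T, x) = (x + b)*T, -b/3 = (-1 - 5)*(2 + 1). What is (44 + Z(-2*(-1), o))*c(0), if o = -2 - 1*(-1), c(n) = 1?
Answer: 150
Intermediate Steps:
o = -1 (o = -2 + 1 = -1)
b = 54 (b = -3*(-1 - 5)*(2 + 1) = -(-18)*3 = -3*(-18) = 54)
Z(T, x) = T*(54 + x) (Z(T, x) = (x + 54)*T = (54 + x)*T = T*(54 + x))
(44 + Z(-2*(-1), o))*c(0) = (44 + (-2*(-1))*(54 - 1))*1 = (44 + 2*53)*1 = (44 + 106)*1 = 150*1 = 150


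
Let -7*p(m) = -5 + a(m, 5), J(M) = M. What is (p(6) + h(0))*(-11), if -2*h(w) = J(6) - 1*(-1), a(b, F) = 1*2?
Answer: 473/14 ≈ 33.786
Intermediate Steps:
a(b, F) = 2
p(m) = 3/7 (p(m) = -(-5 + 2)/7 = -1/7*(-3) = 3/7)
h(w) = -7/2 (h(w) = -(6 - 1*(-1))/2 = -(6 + 1)/2 = -1/2*7 = -7/2)
(p(6) + h(0))*(-11) = (3/7 - 7/2)*(-11) = -43/14*(-11) = 473/14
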